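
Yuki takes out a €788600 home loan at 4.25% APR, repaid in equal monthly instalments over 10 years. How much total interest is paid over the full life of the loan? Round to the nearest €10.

At 4.25% the monthly rate is 0.0035417, so the payment is 788,600 × 0.0035417 / (1 − 1.0035417^−120) = €8,078.22.
Total paid = 120 × €8,078.22 = €969,386.40; interest = €969,386.40 − €788,600 = €180,786.40.

€180,790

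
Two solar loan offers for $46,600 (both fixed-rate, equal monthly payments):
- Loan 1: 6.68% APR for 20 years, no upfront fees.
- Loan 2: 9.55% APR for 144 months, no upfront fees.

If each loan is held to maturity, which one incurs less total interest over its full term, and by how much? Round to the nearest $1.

Loan 1: at 6.68% the monthly rate is 0.0055667, so the payment is 46,600 × 0.0055667 / (1 − 1.0055667^−240) = $352.39.
Total interest on Loan 1 = 240 × $352.39 − $46,600 = $37,973.60.
Loan 2: monthly rate = 9.55%/12 = 0.0079583; payment = 46,600 × 0.0079583 / (1 − (1+0.0079583)^−144) = $544.86.
Total interest on Loan 2 = 144 × $544.86 − $46,600 = $31,859.84.
Loan 2 is lower by $6,113.76.

Loan 2 by $6,114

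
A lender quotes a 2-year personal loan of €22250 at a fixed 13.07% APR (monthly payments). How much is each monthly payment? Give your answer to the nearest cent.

€1,058.54

At 13.07% the monthly rate is 0.0108917, so the payment is 22,250 × 0.0108917 / (1 − 1.0108917^−24) = €1,058.54.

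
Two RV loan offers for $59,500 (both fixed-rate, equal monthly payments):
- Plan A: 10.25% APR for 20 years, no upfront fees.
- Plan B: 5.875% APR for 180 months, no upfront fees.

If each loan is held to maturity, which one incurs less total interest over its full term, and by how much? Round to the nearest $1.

Plan B by $50,523

Plan A: monthly rate = 10.25%/12 = 0.0085417; payment = 59,500 × 0.0085417 / (1 − (1+0.0085417)^−240) = $584.08.
Total interest on Plan A = 240 × $584.08 − $59,500 = $80,679.20.
Plan B: monthly rate = 5.875%/12 = 0.0048958; payment = 59,500 × 0.0048958 / (1 − (1+0.0048958)^−180) = $498.09.
Total interest on Plan B = 180 × $498.09 − $59,500 = $30,156.20.
Plan B is lower by $50,523.00.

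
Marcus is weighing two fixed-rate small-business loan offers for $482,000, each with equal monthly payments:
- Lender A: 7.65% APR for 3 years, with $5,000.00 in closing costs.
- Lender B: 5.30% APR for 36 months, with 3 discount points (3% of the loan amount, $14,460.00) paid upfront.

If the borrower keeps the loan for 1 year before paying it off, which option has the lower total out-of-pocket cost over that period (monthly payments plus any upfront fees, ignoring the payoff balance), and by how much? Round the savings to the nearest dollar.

Lender A: at 7.65% the monthly rate is 0.0063750, so the payment is 482,000 × 0.0063750 / (1 − 1.0063750^−36) = $15,026.42.
Lender B: at 5.30% the monthly rate is 0.0044167, so the payment is 482,000 × 0.0044167 / (1 − 1.0044167^−36) = $14,510.98.
Over 12 months: Lender A costs 12 × $15,026.42 + $5,000.00 = $185,317.04; Lender B costs 12 × $14,510.98 + $14,460.00 = $188,591.76.
Lender A is cheaper by $188,591.76 − $185,317.04 = $3,274.72.

Lender A by $3,275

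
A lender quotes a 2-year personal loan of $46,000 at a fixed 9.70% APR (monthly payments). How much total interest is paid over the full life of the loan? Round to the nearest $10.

$4,790

Monthly rate = 9.7%/12 = 0.0080833; payment = 46,000 × 0.0080833 / (1 − (1+0.0080833)^−24) = $2,116.30.
Total paid = 24 × $2,116.30 = $50,791.20; interest = $50,791.20 − $46,000 = $4,791.20.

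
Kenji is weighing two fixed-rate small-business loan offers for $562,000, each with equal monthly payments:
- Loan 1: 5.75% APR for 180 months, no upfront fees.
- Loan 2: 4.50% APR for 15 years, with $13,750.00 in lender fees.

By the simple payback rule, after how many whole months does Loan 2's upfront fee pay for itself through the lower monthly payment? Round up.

Loan 1: monthly rate = 5.75%/12 = 0.0047917; payment = 562,000 × 0.0047917 / (1 − (1+0.0047917)^−180) = $4,666.90.
Loan 2: monthly rate = 4.5%/12 = 0.0037500; payment = 562,000 × 0.0037500 / (1 − (1+0.0037500)^−180) = $4,299.26.
Monthly savings = $4,666.90 − $4,299.26 = $367.64.
Break-even = $13,750.00 / $367.64 = 37.40 → 38 months.

38 months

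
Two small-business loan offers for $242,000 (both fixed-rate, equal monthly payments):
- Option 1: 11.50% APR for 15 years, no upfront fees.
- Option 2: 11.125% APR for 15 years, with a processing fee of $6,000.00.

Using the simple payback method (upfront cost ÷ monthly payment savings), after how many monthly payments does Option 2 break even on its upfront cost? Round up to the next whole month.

Option 1: at 11.50% the monthly rate is 0.0095833, so the payment is 242,000 × 0.0095833 / (1 − 1.0095833^−180) = $2,827.02.
Option 2: at 11.125% the monthly rate is 0.0092708, so the payment is 242,000 × 0.0092708 / (1 − 1.0092708^−180) = $2,769.59.
Monthly savings = $2,827.02 − $2,769.59 = $57.43.
Break-even = $6,000.00 / $57.43 = 104.48 → 105 months.

105 months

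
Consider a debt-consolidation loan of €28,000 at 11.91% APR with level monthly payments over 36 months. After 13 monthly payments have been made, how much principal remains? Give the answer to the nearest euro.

With monthly rate i = 11.91%/12 = 0.0099250, the balance after k of n payments is P · [(1+i)^n − (1+i)^k] / [(1+i)^n − 1].
(1+0.0099250)^36 = 1.42694892 and (1+0.0099250)^13 = 1.13699512, so the balance is 28,000 × (1.42694892 − 1.13699512) / (1.42694892 − 1) = €19,015.64.

€19,016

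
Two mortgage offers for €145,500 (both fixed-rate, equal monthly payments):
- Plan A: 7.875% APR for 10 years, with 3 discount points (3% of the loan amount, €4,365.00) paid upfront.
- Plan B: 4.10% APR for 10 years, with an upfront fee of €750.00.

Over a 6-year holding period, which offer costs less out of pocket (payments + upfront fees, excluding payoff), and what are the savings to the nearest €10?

Plan B by €23,460

Plan A: monthly rate = 7.875%/12 = 0.0065625; payment = 145,500 × 0.0065625 / (1 − (1+0.0065625)^−120) = €1,755.72.
Plan B: monthly rate = 4.1%/12 = 0.0034167; payment = 145,500 × 0.0034167 / (1 − (1+0.0034167)^−120) = €1,480.04.
Over 72 months: Plan A costs 72 × €1,755.72 + €4,365.00 = €130,776.84; Plan B costs 72 × €1,480.04 + €750.00 = €107,312.88.
Plan B is cheaper by €130,776.84 − €107,312.88 = €23,463.96.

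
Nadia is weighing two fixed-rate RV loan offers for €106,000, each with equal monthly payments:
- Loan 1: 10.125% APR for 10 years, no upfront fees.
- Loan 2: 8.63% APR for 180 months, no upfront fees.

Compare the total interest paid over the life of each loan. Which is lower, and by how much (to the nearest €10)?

Loan 1: at 10.125% the monthly rate is 0.0084375, so the payment is 106,000 × 0.0084375 / (1 − 1.0084375^−120) = €1,408.15.
Total interest on Loan 1 = 120 × €1,408.15 − €106,000 = €62,978.00.
Loan 2: monthly rate = 8.63%/12 = 0.0071917; payment = 106,000 × 0.0071917 / (1 − (1+0.0071917)^−180) = €1,051.92.
Total interest on Loan 2 = 180 × €1,051.92 − €106,000 = €83,345.60.
Loan 1 is lower by €20,367.60.

Loan 1 by €20,370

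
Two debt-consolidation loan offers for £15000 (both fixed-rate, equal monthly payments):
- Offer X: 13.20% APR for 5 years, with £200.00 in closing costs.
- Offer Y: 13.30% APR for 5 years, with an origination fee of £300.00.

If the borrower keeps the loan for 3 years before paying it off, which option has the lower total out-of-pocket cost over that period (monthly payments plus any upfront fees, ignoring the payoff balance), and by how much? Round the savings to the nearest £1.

Offer X by £128

Offer X: monthly rate = 13.2%/12 = 0.0110000; payment = 15,000 × 0.0110000 / (1 − (1+0.0110000)^−60) = £342.83.
Offer Y: monthly rate = 13.3%/12 = 0.0110833; payment = 15,000 × 0.0110833 / (1 − (1+0.0110833)^−60) = £343.60.
Over 36 months: Offer X costs 36 × £342.83 + £200.00 = £12,541.88; Offer Y costs 36 × £343.60 + £300.00 = £12,669.60.
Offer X is cheaper by £12,669.60 − £12,541.88 = £127.72.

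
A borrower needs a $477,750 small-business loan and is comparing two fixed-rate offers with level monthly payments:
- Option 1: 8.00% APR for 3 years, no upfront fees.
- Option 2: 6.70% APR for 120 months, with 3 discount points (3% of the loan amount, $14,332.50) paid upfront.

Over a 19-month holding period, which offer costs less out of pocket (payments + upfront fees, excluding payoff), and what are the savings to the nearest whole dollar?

Option 2 by $166,119

Option 1: monthly rate = 8%/12 = 0.0066667; payment = 477,750 × 0.0066667 / (1 − (1+0.0066667)^−36) = $14,970.95.
Option 2: at 6.70% the monthly rate is 0.0055833, so the payment is 477,750 × 0.0055833 / (1 − 1.0055833^−120) = $5,473.50.
Over 19 months: Option 1 costs 19 × $14,970.95 = $284,448.05; Option 2 costs 19 × $5,473.50 + $14,332.50 = $118,329.00.
Option 2 is cheaper by $284,448.05 − $118,329.00 = $166,119.05.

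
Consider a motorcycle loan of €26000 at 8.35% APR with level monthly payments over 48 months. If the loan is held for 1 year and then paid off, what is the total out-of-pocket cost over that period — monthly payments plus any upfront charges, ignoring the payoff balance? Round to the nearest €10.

At 8.35% the monthly rate is 0.0069583, so the payment is 26,000 × 0.0069583 / (1 − 1.0069583^−48) = €639.02.
Total outlay = 12 × €639.02 = €7,668.24.

€7,670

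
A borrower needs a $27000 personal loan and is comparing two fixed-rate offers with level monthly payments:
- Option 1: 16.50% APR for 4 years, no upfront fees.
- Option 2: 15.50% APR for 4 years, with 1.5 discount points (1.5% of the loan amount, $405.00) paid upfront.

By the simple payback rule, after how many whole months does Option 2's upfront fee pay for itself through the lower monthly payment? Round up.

Option 1: monthly rate = 16.5%/12 = 0.0137500; payment = 27,000 × 0.0137500 / (1 − (1+0.0137500)^−48) = $772.12.
Option 2: at 15.50% the monthly rate is 0.0129167, so the payment is 27,000 × 0.0129167 / (1 − 1.0129167^−48) = $758.29.
Monthly savings = $772.12 − $758.29 = $13.83.
Break-even = $405.00 / $13.83 = 29.28 → 30 months.

30 months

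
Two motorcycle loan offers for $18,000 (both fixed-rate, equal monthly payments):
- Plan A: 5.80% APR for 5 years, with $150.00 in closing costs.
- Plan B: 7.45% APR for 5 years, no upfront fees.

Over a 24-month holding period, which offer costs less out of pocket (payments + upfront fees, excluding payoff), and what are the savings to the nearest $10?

Plan A by $180

Plan A: at 5.80% the monthly rate is 0.0048333, so the payment is 18,000 × 0.0048333 / (1 − 1.0048333^−60) = $346.32.
Plan B: monthly rate = 7.45%/12 = 0.0062083; payment = 18,000 × 0.0062083 / (1 − (1+0.0062083)^−60) = $360.26.
Over 24 months: Plan A costs 24 × $346.32 + $150.00 = $8,461.68; Plan B costs 24 × $360.26 = $8,646.24.
Plan A is cheaper by $8,646.24 − $8,461.68 = $184.56.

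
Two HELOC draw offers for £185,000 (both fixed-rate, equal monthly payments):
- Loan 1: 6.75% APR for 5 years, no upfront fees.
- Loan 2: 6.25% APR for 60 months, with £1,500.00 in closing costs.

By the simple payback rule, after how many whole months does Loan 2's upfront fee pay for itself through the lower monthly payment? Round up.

35 months

Loan 1: monthly rate = 6.75%/12 = 0.0056250; payment = 185,000 × 0.0056250 / (1 − (1+0.0056250)^−60) = £3,641.44.
Loan 2: at 6.25% the monthly rate is 0.0052083, so the payment is 185,000 × 0.0052083 / (1 − 1.0052083^−60) = £3,598.11.
Monthly savings = £3,641.44 − £3,598.11 = £43.33.
Break-even = £1,500.00 / £43.33 = 34.62 → 35 months.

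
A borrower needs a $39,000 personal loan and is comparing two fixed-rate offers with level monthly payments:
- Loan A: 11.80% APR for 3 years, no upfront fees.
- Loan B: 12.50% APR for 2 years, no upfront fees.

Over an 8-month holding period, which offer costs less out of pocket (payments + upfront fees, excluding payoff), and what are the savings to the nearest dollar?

Loan A by $4,427

Loan A: at 11.80% the monthly rate is 0.0098333, so the payment is 39,000 × 0.0098333 / (1 − 1.0098333^−36) = $1,291.64.
Loan B: at 12.50% the monthly rate is 0.0104167, so the payment is 39,000 × 0.0104167 / (1 − 1.0104167^−24) = $1,844.99.
Over 8 months: Loan A costs 8 × $1,291.64 = $10,333.12; Loan B costs 8 × $1,844.99 = $14,759.92.
Loan A is cheaper by $14,759.92 − $10,333.12 = $4,426.80.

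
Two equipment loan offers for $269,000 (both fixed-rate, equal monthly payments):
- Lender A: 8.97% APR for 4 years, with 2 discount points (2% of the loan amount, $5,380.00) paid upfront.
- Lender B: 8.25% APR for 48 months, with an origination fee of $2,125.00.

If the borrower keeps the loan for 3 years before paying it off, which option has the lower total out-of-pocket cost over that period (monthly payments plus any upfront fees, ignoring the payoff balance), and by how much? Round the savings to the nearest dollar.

Lender B by $6,551

Lender A: monthly rate = 8.97%/12 = 0.0074750; payment = 269,000 × 0.0074750 / (1 − (1+0.0074750)^−48) = $6,690.25.
Lender B: monthly rate = 8.25%/12 = 0.0068750; payment = 269,000 × 0.0068750 / (1 − (1+0.0068750)^−48) = $6,598.69.
Over 36 months: Lender A costs 36 × $6,690.25 + $5,380.00 = $246,229.00; Lender B costs 36 × $6,598.69 + $2,125.00 = $239,677.84.
Lender B is cheaper by $246,229.00 − $239,677.84 = $6,551.16.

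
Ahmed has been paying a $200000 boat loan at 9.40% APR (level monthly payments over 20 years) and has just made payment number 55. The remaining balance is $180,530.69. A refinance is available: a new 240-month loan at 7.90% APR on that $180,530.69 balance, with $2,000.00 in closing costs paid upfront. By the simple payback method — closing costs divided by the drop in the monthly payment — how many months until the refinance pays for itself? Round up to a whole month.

Current payment = 200,000 × 9.4%/12 / (1 − (1+0.0078333)^−240) = $1,851.22.
Refinanced payment = 180,530.69 × 0.0065833 / (1 − (1+0.0065833)^−240) = $1,498.82.
Monthly savings = $1,851.22 − $1,498.82 = $352.40.
Break-even = $2,000.00 / $352.40 = 5.68 → 6 months.

6 months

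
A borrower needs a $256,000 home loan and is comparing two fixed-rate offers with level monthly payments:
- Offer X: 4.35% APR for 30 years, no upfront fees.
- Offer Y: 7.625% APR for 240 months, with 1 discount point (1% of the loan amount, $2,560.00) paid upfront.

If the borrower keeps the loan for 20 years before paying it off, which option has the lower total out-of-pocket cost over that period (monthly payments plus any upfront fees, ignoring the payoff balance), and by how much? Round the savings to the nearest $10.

Offer X: at 4.35% the monthly rate is 0.0036250, so the payment is 256,000 × 0.0036250 / (1 − 1.0036250^−360) = $1,274.40.
Offer Y: at 7.625% the monthly rate is 0.0063542, so the payment is 256,000 × 0.0063542 / (1 − 1.0063542^−240) = $2,081.93.
Over 240 months: Offer X costs 240 × $1,274.40 = $305,856.00; Offer Y costs 240 × $2,081.93 + $2,560.00 = $502,223.20.
Offer X is cheaper by $502,223.20 − $305,856.00 = $196,367.20.

Offer X by $196,370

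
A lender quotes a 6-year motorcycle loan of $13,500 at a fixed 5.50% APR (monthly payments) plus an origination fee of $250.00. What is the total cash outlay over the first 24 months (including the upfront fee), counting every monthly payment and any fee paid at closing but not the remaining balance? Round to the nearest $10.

$5,540

At 5.50% the monthly rate is 0.0045833, so the payment is 13,500 × 0.0045833 / (1 − 1.0045833^−72) = $220.56.
Total outlay = 24 × $220.56 + $250.00 = $5,543.44.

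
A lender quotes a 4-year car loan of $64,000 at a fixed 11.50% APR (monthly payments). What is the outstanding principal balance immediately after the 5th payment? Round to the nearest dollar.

With monthly rate i = 11.5%/12 = 0.0095833, the balance after k of n payments is P · [(1+i)^n − (1+i)^k] / [(1+i)^n − 1].
(1+0.0095833)^48 = 1.58060837 and (1+0.0095833)^5 = 1.04884391, so the balance is 64,000 × (1.58060837 − 1.04884391) / (1.58060837 − 1) = $58,615.97.

$58,616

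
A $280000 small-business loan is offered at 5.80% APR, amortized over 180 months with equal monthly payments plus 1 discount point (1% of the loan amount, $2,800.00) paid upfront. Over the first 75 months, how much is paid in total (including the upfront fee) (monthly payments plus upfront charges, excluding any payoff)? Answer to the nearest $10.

Monthly rate = 5.8%/12 = 0.0048333; payment = 280,000 × 0.0048333 / (1 − (1+0.0048333)^−180) = $2,332.65.
Total outlay = 75 × $2,332.65 + $2,800.00 = $177,748.75.

$177,750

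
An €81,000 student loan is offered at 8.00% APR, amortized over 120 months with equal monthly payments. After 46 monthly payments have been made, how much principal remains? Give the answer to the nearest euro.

€57,257

With monthly rate i = 8%/12 = 0.0066667, the balance after k of n payments is P · [(1+i)^n − (1+i)^k] / [(1+i)^n − 1].
(1+0.0066667)^120 = 2.21964023 and (1+0.0066667)^46 = 1.35750569, so the balance is 81,000 × (2.21964023 − 1.35750569) / (2.21964023 − 1) = €57,256.96.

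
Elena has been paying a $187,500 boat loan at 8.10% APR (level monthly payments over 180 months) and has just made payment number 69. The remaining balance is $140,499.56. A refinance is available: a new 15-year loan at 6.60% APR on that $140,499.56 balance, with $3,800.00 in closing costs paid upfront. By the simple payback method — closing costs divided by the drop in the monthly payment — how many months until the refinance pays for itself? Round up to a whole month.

Current payment = 187,500 × 8.1%/12 / (1 − (1+0.0067500)^−180) = $1,802.69.
Refinanced payment = 140,499.56 × 0.0055000 / (1 − (1+0.0055000)^−180) = $1,231.64.
Monthly savings = $1,802.69 − $1,231.64 = $571.05.
Break-even = $3,800.00 / $571.05 = 6.65 → 7 months.

7 months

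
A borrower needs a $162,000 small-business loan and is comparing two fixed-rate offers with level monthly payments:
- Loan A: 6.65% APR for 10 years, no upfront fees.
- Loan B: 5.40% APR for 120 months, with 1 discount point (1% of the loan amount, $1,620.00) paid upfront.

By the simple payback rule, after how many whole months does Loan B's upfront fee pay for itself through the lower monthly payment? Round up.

Loan A: monthly rate = 6.65%/12 = 0.0055417; payment = 162,000 × 0.0055417 / (1 − (1+0.0055417)^−120) = $1,851.87.
Loan B: monthly rate = 5.4%/12 = 0.0045000; payment = 162,000 × 0.0045000 / (1 − (1+0.0045000)^−120) = $1,750.11.
Monthly savings = $1,851.87 − $1,750.11 = $101.76.
Break-even = $1,620.00 / $101.76 = 15.92 → 16 months.

16 months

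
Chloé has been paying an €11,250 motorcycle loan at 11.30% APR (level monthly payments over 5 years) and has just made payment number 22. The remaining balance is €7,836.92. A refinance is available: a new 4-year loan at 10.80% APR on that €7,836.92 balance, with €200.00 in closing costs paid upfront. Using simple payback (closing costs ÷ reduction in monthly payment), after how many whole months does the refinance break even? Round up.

Current payment = 11,250 × 11.3%/12 / (1 − (1+0.0094167)^−60) = €246.29.
Refinanced payment = 7,836.92 × 0.0090000 / (1 − (1+0.0090000)^−48) = €201.79.
Monthly savings = €246.29 − €201.79 = €44.50.
Break-even = €200.00 / €44.50 = 4.49 → 5 months.

5 months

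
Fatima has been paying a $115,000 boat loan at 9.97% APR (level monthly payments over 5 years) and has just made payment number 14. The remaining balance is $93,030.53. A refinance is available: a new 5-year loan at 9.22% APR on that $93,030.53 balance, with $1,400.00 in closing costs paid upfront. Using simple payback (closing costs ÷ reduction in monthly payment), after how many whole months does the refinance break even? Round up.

Current payment = 115,000 × 9.97%/12 / (1 − (1+0.0083083)^−60) = $2,441.71.
Refinanced payment = 93,030.53 × 0.0076833 / (1 − (1+0.0076833)^−60) = $1,941.11.
Monthly savings = $2,441.71 − $1,941.11 = $500.60.
Break-even = $1,400.00 / $500.60 = 2.80 → 3 months.

3 months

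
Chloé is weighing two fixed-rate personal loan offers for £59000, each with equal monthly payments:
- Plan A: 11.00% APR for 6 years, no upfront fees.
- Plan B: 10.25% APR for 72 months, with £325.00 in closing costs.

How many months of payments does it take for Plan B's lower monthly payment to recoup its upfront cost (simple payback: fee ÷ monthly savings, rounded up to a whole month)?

Plan A: monthly rate = 11%/12 = 0.0091667; payment = 59,000 × 0.0091667 / (1 − (1+0.0091667)^−72) = £1,123.01.
Plan B: at 10.25% the monthly rate is 0.0085417, so the payment is 59,000 × 0.0085417 / (1 − 1.0085417^−72) = £1,100.48.
Monthly savings = £1,123.01 − £1,100.48 = £22.53.
Break-even = £325.00 / £22.53 = 14.43 → 15 months.

15 months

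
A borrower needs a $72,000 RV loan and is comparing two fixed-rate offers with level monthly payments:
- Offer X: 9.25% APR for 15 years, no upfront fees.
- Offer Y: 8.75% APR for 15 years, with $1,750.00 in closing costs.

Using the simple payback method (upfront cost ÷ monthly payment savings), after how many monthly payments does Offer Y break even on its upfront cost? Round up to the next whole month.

Offer X: at 9.25% the monthly rate is 0.0077083, so the payment is 72,000 × 0.0077083 / (1 − 1.0077083^−180) = $741.02.
Offer Y: at 8.75% the monthly rate is 0.0072917, so the payment is 72,000 × 0.0072917 / (1 − 1.0072917^−180) = $719.60.
Monthly savings = $741.02 − $719.60 = $21.42.
Break-even = $1,750.00 / $21.42 = 81.70 → 82 months.

82 months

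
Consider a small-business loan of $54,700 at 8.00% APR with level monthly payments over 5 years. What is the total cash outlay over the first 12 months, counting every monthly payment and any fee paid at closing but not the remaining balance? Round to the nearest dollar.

Monthly rate = 8%/12 = 0.0066667; payment = 54,700 × 0.0066667 / (1 − (1+0.0066667)^−60) = $1,109.12.
Total outlay = 12 × $1,109.12 = $13,309.44.

$13,309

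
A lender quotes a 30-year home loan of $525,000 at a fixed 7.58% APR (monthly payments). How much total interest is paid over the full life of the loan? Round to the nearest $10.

$806,880

Monthly rate = 7.58%/12 = 0.0063167; payment = 525,000 × 0.0063167 / (1 − (1+0.0063167)^−360) = $3,699.68.
Total paid = 360 × $3,699.68 = $1,331,884.80; interest = $1,331,884.80 − $525,000 = $806,884.80.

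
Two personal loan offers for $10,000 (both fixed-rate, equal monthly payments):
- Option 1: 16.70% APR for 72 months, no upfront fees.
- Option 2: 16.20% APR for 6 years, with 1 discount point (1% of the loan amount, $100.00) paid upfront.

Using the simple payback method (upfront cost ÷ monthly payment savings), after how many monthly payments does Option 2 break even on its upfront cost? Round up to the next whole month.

37 months

Option 1: monthly rate = 16.7%/12 = 0.0139167; payment = 10,000 × 0.0139167 / (1 − (1+0.0139167)^−72) = $220.79.
Option 2: monthly rate = 16.2%/12 = 0.0135000; payment = 10,000 × 0.0135000 / (1 − (1+0.0135000)^−72) = $218.02.
Monthly savings = $220.79 − $218.02 = $2.77.
Break-even = $100.00 / $2.77 = 36.10 → 37 months.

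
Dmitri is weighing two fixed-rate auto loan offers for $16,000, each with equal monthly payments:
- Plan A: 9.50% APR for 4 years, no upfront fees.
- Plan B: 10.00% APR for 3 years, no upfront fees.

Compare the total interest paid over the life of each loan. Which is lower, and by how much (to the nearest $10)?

Plan B by $710

Plan A: at 9.50% the monthly rate is 0.0079167, so the payment is 16,000 × 0.0079167 / (1 − 1.0079167^−48) = $401.97.
Total interest on Plan A = 48 × $401.97 − $16,000 = $3,294.56.
Plan B: monthly rate = 10%/12 = 0.0083333; payment = 16,000 × 0.0083333 / (1 − (1+0.0083333)^−36) = $516.27.
Total interest on Plan B = 36 × $516.27 − $16,000 = $2,585.72.
Plan B is lower by $708.84.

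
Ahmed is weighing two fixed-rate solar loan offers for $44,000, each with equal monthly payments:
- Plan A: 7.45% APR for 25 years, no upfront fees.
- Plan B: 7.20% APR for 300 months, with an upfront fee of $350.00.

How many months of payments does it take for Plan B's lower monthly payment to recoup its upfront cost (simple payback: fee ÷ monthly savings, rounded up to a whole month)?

Plan A: monthly rate = 7.45%/12 = 0.0062083; payment = 44,000 × 0.0062083 / (1 − (1+0.0062083)^−300) = $323.73.
Plan B: monthly rate = 7.2%/12 = 0.0060000; payment = 44,000 × 0.0060000 / (1 − (1+0.0060000)^−300) = $316.62.
Monthly savings = $323.73 − $316.62 = $7.11.
Break-even = $350.00 / $7.11 = 49.23 → 50 months.

50 months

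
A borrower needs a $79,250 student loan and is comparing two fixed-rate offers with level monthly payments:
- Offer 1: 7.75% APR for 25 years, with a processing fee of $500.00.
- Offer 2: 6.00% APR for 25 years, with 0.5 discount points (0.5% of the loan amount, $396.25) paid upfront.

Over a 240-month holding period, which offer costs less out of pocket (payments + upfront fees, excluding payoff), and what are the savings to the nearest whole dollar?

Offer 2 by $21,221

Offer 1: monthly rate = 7.75%/12 = 0.0064583; payment = 79,250 × 0.0064583 / (1 − (1+0.0064583)^−300) = $598.60.
Offer 2: at 6.00% the monthly rate is 0.0050000, so the payment is 79,250 × 0.0050000 / (1 − 1.0050000^−300) = $510.61.
Over 240 months: Offer 1 costs 240 × $598.60 + $500.00 = $144,164.00; Offer 2 costs 240 × $510.61 + $396.25 = $122,942.65.
Offer 2 is cheaper by $144,164.00 − $122,942.65 = $21,221.35.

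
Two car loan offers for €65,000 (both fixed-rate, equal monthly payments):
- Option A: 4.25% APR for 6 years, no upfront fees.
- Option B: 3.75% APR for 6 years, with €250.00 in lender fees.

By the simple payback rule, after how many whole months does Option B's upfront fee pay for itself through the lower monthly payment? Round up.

Option A: monthly rate = 4.25%/12 = 0.0035417; payment = 65,000 × 0.0035417 / (1 − (1+0.0035417)^−72) = €1,024.36.
Option B: at 3.75% the monthly rate is 0.0031250, so the payment is 65,000 × 0.0031250 / (1 − 1.0031250^−72) = €1,009.55.
Monthly savings = €1,024.36 − €1,009.55 = €14.81.
Break-even = €250.00 / €14.81 = 16.88 → 17 months.

17 months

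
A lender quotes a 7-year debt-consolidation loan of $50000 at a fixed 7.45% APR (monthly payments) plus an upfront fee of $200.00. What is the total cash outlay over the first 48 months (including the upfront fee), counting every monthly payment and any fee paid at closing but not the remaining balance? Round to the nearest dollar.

At 7.45% the monthly rate is 0.0062083, so the payment is 50,000 × 0.0062083 / (1 − 1.0062083^−84) = $765.68.
Total outlay = 48 × $765.68 + $200.00 = $36,952.64.

$36,953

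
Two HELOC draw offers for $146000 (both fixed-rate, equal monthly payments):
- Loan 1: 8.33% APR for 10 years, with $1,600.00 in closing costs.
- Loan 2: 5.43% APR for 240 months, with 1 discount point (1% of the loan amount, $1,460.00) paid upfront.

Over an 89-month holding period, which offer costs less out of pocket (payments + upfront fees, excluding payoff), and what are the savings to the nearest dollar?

Loan 2 by $71,197

Loan 1: at 8.33% the monthly rate is 0.0069417, so the payment is 146,000 × 0.0069417 / (1 − 1.0069417^−120) = $1,796.94.
Loan 2: monthly rate = 5.43%/12 = 0.0045250; payment = 146,000 × 0.0045250 / (1 − (1+0.0045250)^−240) = $998.55.
Over 89 months: Loan 1 costs 89 × $1,796.94 + $1,600.00 = $161,527.66; Loan 2 costs 89 × $998.55 + $1,460.00 = $90,330.95.
Loan 2 is cheaper by $161,527.66 − $90,330.95 = $71,196.71.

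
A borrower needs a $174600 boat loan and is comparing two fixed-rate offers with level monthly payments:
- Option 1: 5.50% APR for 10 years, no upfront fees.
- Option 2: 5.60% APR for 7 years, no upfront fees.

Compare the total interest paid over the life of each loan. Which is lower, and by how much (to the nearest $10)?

Option 2 by $15,930

Option 1: monthly rate = 5.5%/12 = 0.0045833; payment = 174,600 × 0.0045833 / (1 − (1+0.0045833)^−120) = $1,894.87.
Total interest on Option 1 = 120 × $1,894.87 − $174,600 = $52,784.40.
Option 2: monthly rate = 5.6%/12 = 0.0046667; payment = 174,600 × 0.0046667 / (1 − (1+0.0046667)^−84) = $2,517.31.
Total interest on Option 2 = 84 × $2,517.31 − $174,600 = $36,854.04.
Option 2 is lower by $15,930.36.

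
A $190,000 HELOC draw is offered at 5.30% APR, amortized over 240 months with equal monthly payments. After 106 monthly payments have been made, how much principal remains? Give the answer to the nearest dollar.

$129,813

With monthly rate i = 5.3%/12 = 0.0044167, the balance after k of n payments is P · [(1+i)^n − (1+i)^k] / [(1+i)^n − 1].
(1+0.0044167)^240 = 2.87964216 and (1+0.0044167)^106 = 1.59541810, so the balance is 190,000 × (2.87964216 − 1.59541810) / (2.87964216 − 1) = $129,813.31.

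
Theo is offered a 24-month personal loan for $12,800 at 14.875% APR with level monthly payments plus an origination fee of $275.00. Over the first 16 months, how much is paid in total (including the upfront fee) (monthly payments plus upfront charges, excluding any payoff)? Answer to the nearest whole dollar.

At 14.875% the monthly rate is 0.0123958, so the payment is 12,800 × 0.0123958 / (1 − 1.0123958^−24) = $619.87.
Total outlay = 16 × $619.87 + $275.00 = $10,192.92.

$10,193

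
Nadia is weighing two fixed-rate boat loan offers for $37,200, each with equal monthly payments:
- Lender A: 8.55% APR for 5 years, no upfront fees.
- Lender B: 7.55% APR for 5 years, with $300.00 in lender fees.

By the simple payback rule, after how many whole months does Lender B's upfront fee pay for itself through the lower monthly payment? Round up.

17 months

Lender A: monthly rate = 8.55%/12 = 0.0071250; payment = 37,200 × 0.0071250 / (1 − (1+0.0071250)^−60) = $764.11.
Lender B: at 7.55% the monthly rate is 0.0062917, so the payment is 37,200 × 0.0062917 / (1 − 1.0062917^−60) = $746.30.
Monthly savings = $764.11 − $746.30 = $17.81.
Break-even = $300.00 / $17.81 = 16.84 → 17 months.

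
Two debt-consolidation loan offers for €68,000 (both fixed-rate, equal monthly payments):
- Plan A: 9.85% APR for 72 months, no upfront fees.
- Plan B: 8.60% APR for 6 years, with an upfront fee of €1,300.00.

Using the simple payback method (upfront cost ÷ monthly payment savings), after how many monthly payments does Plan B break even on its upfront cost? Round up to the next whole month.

Plan A: monthly rate = 9.85%/12 = 0.0082083; payment = 68,000 × 0.0082083 / (1 − (1+0.0082083)^−72) = €1,254.62.
Plan B: monthly rate = 8.6%/12 = 0.0071667; payment = 68,000 × 0.0071667 / (1 − (1+0.0071667)^−72) = €1,212.28.
Monthly savings = €1,254.62 − €1,212.28 = €42.34.
Break-even = €1,300.00 / €42.34 = 30.70 → 31 months.

31 months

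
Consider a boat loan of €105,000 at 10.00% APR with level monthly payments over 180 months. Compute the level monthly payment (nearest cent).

Monthly rate = 10%/12 = 0.0083333; payment = 105,000 × 0.0083333 / (1 − (1+0.0083333)^−180) = €1,128.34.

€1,128.34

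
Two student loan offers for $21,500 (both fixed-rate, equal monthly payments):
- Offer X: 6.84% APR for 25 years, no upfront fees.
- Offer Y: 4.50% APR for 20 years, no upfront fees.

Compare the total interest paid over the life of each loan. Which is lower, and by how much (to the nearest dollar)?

Offer Y by $12,286

Offer X: at 6.84% the monthly rate is 0.0057000, so the payment is 21,500 × 0.0057000 / (1 − 1.0057000^−300) = $149.77.
Total interest on Offer X = 300 × $149.77 − $21,500 = $23,431.00.
Offer Y: monthly rate = 4.5%/12 = 0.0037500; payment = 21,500 × 0.0037500 / (1 − (1+0.0037500)^−240) = $136.02.
Total interest on Offer Y = 240 × $136.02 − $21,500 = $11,144.80.
Offer Y is lower by $12,286.20.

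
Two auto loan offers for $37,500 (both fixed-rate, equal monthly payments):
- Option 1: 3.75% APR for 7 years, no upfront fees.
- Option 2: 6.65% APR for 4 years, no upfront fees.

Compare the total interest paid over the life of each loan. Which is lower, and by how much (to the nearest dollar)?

Option 1: monthly rate = 3.75%/12 = 0.0031250; payment = 37,500 × 0.0031250 / (1 − (1+0.0031250)^−84) = $508.28.
Total interest on Option 1 = 84 × $508.28 − $37,500 = $5,195.52.
Option 2: monthly rate = 6.65%/12 = 0.0055417; payment = 37,500 × 0.0055417 / (1 − (1+0.0055417)^−48) = $891.91.
Total interest on Option 2 = 48 × $891.91 − $37,500 = $5,311.68.
Option 1 is lower by $116.16.

Option 1 by $116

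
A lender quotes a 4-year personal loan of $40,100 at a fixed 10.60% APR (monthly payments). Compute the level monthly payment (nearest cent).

$1,028.63

At 10.60% the monthly rate is 0.0088333, so the payment is 40,100 × 0.0088333 / (1 − 1.0088333^−48) = $1,028.63.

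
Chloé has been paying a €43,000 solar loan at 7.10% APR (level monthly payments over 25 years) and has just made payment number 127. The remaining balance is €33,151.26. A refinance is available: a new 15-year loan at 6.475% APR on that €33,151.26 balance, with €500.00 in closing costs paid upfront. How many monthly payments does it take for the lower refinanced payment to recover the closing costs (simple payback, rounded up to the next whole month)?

28 months

Current payment = 43,000 × 7.1%/12 / (1 − (1+0.0059167)^−300) = €306.66.
Refinanced payment = 33,151.26 × 0.0053958 / (1 − (1+0.0053958)^−180) = €288.33.
Monthly savings = €306.66 − €288.33 = €18.33.
Break-even = €500.00 / €18.33 = 27.28 → 28 months.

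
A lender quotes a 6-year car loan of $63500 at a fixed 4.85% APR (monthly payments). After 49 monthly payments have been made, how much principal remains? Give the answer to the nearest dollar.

With monthly rate i = 4.85%/12 = 0.0040417, the balance after k of n payments is P · [(1+i)^n − (1+i)^k] / [(1+i)^n − 1].
(1+0.0040417)^72 = 1.33698024 and (1+0.0040417)^49 = 1.21852673, so the balance is 63,500 × (1.33698024 − 1.21852673) / (1.33698024 − 1) = $22,321.18.

$22,321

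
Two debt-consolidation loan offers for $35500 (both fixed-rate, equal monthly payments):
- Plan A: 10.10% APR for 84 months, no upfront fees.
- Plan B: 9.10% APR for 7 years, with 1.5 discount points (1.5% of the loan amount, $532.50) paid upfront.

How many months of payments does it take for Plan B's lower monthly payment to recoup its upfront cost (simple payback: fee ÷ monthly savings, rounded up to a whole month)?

Plan A: at 10.10% the monthly rate is 0.0084167, so the payment is 35,500 × 0.0084167 / (1 − 1.0084167^−84) = $591.18.
Plan B: monthly rate = 9.1%/12 = 0.0075833; payment = 35,500 × 0.0075833 / (1 − (1+0.0075833)^−84) = $572.97.
Monthly savings = $591.18 − $572.97 = $18.21.
Break-even = $532.50 / $18.21 = 29.24 → 30 months.

30 months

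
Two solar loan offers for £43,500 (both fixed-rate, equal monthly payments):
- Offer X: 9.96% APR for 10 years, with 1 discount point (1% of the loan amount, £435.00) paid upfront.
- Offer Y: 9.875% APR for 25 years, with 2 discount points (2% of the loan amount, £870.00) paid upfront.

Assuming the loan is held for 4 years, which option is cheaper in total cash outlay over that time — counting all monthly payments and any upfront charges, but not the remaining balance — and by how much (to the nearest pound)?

Offer Y by £8,322

Offer X: monthly rate = 9.96%/12 = 0.0083000; payment = 43,500 × 0.0083000 / (1 − (1+0.0083000)^−120) = £573.89.
Offer Y: at 9.875% the monthly rate is 0.0082292, so the payment is 43,500 × 0.0082292 / (1 − 1.0082292^−300) = £391.46.
Over 48 months: Offer X costs 48 × £573.89 + £435.00 = £27,981.72; Offer Y costs 48 × £391.46 + £870.00 = £19,660.08.
Offer Y is cheaper by £27,981.72 − £19,660.08 = £8,321.64.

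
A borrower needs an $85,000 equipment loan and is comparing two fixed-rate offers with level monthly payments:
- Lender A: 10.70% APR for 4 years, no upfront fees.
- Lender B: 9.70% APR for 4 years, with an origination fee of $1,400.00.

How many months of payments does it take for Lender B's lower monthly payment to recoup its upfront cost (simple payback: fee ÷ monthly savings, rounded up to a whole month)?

Lender A: at 10.70% the monthly rate is 0.0089167, so the payment is 85,000 × 0.0089167 / (1 − 1.0089167^−48) = $2,184.51.
Lender B: monthly rate = 9.7%/12 = 0.0080833; payment = 85,000 × 0.0080833 / (1 − (1+0.0080833)^−48) = $2,143.59.
Monthly savings = $2,184.51 − $2,143.59 = $40.92.
Break-even = $1,400.00 / $40.92 = 34.21 → 35 months.

35 months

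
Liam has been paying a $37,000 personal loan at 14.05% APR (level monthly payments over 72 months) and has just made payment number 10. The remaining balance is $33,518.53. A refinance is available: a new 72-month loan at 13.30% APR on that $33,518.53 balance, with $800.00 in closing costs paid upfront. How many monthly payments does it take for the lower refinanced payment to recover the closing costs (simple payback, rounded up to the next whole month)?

10 months

Current payment = 37,000 × 14.05%/12 / (1 − (1+0.0117083)^−72) = $763.40.
Refinanced payment = 33,518.53 × 0.0110833 / (1 − (1+0.0110833)^−72) = $678.17.
Monthly savings = $763.40 − $678.17 = $85.23.
Break-even = $800.00 / $85.23 = 9.39 → 10 months.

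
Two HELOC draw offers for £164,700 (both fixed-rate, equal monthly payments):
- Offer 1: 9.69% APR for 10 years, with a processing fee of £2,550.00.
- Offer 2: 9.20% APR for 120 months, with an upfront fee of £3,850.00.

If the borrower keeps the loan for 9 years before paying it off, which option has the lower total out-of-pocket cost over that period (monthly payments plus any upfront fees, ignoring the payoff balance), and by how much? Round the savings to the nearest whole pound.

Offer 1: at 9.69% the monthly rate is 0.0080750, so the payment is 164,700 × 0.0080750 / (1 − 1.0080750^−120) = £2,148.35.
Offer 2: at 9.20% the monthly rate is 0.0076667, so the payment is 164,700 × 0.0076667 / (1 − 1.0076667^−120) = £2,104.22.
Over 108 months: Offer 1 costs 108 × £2,148.35 + £2,550.00 = £234,571.80; Offer 2 costs 108 × £2,104.22 + £3,850.00 = £231,105.76.
Offer 2 is cheaper by £234,571.80 − £231,105.76 = £3,466.04.

Offer 2 by £3,466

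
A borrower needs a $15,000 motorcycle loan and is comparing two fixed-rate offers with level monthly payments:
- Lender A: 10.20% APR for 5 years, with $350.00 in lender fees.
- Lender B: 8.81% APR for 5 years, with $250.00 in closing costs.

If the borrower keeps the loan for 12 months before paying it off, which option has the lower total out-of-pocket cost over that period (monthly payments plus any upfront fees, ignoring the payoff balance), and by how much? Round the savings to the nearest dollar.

Lender B by $222

Lender A: at 10.20% the monthly rate is 0.0085000, so the payment is 15,000 × 0.0085000 / (1 − 1.0085000^−60) = $320.18.
Lender B: monthly rate = 8.81%/12 = 0.0073417; payment = 15,000 × 0.0073417 / (1 − (1+0.0073417)^−60) = $309.99.
Over 12 months: Lender A costs 12 × $320.18 + $350.00 = $4,192.16; Lender B costs 12 × $309.99 + $250.00 = $3,969.88.
Lender B is cheaper by $4,192.16 − $3,969.88 = $222.28.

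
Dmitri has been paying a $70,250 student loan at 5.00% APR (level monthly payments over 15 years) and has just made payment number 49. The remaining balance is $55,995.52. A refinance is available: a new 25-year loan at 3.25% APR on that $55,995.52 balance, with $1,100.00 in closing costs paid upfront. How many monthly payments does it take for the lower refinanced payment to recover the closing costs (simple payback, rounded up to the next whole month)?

Current payment = 70,250 × 5%/12 / (1 − (1+0.0041667)^−180) = $555.53.
Refinanced payment = 55,995.52 × 0.0027083 / (1 − (1+0.0027083)^−300) = $272.88.
Monthly savings = $555.53 − $272.88 = $282.65.
Break-even = $1,100.00 / $282.65 = 3.89 → 4 months.

4 months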